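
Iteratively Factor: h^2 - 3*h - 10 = (h - 5)*(h + 2)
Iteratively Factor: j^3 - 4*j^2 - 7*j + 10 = (j + 2)*(j^2 - 6*j + 5) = (j - 5)*(j + 2)*(j - 1)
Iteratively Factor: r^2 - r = (r)*(r - 1)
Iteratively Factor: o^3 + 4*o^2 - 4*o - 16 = (o + 4)*(o^2 - 4) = (o - 2)*(o + 4)*(o + 2)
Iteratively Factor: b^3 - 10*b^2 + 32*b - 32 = (b - 4)*(b^2 - 6*b + 8) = (b - 4)^2*(b - 2)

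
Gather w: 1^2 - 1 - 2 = -2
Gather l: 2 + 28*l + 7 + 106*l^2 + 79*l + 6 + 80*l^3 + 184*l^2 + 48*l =80*l^3 + 290*l^2 + 155*l + 15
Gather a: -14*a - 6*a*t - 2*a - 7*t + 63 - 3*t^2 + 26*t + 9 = a*(-6*t - 16) - 3*t^2 + 19*t + 72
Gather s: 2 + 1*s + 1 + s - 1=2*s + 2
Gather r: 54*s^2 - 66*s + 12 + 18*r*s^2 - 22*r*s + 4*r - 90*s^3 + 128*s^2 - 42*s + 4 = r*(18*s^2 - 22*s + 4) - 90*s^3 + 182*s^2 - 108*s + 16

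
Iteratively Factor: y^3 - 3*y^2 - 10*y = (y)*(y^2 - 3*y - 10) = y*(y + 2)*(y - 5)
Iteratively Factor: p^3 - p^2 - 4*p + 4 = (p - 2)*(p^2 + p - 2) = (p - 2)*(p + 2)*(p - 1)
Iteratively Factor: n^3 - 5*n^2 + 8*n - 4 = (n - 1)*(n^2 - 4*n + 4) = (n - 2)*(n - 1)*(n - 2)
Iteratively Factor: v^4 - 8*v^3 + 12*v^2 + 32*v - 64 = (v - 2)*(v^3 - 6*v^2 + 32) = (v - 4)*(v - 2)*(v^2 - 2*v - 8) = (v - 4)^2*(v - 2)*(v + 2)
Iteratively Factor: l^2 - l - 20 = (l - 5)*(l + 4)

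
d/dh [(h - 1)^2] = 2*h - 2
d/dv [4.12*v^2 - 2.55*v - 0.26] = 8.24*v - 2.55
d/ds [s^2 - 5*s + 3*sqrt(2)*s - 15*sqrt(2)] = 2*s - 5 + 3*sqrt(2)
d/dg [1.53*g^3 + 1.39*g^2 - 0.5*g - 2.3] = 4.59*g^2 + 2.78*g - 0.5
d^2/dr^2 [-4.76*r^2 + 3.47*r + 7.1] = -9.52000000000000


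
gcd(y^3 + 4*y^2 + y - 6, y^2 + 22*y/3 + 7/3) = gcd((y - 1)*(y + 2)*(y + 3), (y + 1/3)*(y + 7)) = 1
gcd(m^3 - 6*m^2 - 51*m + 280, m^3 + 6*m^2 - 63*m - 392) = m^2 - m - 56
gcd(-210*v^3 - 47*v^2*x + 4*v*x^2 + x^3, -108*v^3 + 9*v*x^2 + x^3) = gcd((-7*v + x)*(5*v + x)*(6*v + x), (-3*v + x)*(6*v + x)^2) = 6*v + x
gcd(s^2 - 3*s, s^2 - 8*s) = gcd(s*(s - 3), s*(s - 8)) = s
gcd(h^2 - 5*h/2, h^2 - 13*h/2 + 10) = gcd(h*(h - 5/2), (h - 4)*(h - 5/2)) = h - 5/2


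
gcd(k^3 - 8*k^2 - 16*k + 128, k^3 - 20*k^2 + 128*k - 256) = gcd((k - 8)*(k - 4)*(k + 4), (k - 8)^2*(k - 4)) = k^2 - 12*k + 32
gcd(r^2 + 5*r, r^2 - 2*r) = r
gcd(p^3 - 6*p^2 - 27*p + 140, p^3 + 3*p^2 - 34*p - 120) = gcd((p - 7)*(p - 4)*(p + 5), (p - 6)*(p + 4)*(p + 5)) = p + 5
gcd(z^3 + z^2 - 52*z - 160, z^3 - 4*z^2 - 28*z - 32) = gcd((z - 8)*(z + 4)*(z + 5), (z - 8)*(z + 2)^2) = z - 8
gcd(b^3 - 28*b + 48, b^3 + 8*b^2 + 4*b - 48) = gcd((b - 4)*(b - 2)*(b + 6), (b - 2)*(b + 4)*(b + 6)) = b^2 + 4*b - 12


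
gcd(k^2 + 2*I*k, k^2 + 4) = k + 2*I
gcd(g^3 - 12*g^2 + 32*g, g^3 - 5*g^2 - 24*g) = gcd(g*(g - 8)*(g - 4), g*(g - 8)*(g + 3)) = g^2 - 8*g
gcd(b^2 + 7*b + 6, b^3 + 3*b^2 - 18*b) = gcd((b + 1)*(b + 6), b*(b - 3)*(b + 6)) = b + 6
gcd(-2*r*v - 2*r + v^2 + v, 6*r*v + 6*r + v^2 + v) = v + 1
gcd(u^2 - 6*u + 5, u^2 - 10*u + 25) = u - 5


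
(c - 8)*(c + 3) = c^2 - 5*c - 24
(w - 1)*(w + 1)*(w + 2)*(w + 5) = w^4 + 7*w^3 + 9*w^2 - 7*w - 10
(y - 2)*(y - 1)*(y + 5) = y^3 + 2*y^2 - 13*y + 10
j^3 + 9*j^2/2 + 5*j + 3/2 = (j + 1/2)*(j + 1)*(j + 3)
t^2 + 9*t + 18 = (t + 3)*(t + 6)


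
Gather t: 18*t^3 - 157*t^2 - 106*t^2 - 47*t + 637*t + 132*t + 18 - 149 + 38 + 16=18*t^3 - 263*t^2 + 722*t - 77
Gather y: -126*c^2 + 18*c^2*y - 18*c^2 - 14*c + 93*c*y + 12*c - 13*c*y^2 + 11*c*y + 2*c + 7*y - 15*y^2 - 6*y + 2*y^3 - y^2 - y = -144*c^2 + 2*y^3 + y^2*(-13*c - 16) + y*(18*c^2 + 104*c)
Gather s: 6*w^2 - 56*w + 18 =6*w^2 - 56*w + 18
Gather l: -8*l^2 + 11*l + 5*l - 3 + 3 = -8*l^2 + 16*l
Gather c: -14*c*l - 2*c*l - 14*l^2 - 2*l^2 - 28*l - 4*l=-16*c*l - 16*l^2 - 32*l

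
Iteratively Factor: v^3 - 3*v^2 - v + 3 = (v - 1)*(v^2 - 2*v - 3) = (v - 3)*(v - 1)*(v + 1)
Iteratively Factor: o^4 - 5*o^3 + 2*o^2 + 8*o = (o - 2)*(o^3 - 3*o^2 - 4*o) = (o - 4)*(o - 2)*(o^2 + o) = o*(o - 4)*(o - 2)*(o + 1)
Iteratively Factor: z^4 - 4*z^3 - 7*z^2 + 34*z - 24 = (z - 2)*(z^3 - 2*z^2 - 11*z + 12) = (z - 4)*(z - 2)*(z^2 + 2*z - 3) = (z - 4)*(z - 2)*(z + 3)*(z - 1)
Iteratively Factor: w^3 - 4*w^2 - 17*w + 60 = (w + 4)*(w^2 - 8*w + 15) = (w - 3)*(w + 4)*(w - 5)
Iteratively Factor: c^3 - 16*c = (c)*(c^2 - 16) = c*(c - 4)*(c + 4)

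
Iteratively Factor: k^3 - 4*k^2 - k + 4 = (k - 4)*(k^2 - 1) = (k - 4)*(k - 1)*(k + 1)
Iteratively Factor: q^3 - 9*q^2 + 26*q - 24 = (q - 3)*(q^2 - 6*q + 8) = (q - 4)*(q - 3)*(q - 2)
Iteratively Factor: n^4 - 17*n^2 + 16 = (n + 1)*(n^3 - n^2 - 16*n + 16) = (n + 1)*(n + 4)*(n^2 - 5*n + 4) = (n - 4)*(n + 1)*(n + 4)*(n - 1)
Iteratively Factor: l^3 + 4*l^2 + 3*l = (l)*(l^2 + 4*l + 3) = l*(l + 1)*(l + 3)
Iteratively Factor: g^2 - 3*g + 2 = (g - 1)*(g - 2)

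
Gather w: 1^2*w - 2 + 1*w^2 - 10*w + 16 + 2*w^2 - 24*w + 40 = 3*w^2 - 33*w + 54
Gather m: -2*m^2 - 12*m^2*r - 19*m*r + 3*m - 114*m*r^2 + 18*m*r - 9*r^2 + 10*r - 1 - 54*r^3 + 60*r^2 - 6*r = m^2*(-12*r - 2) + m*(-114*r^2 - r + 3) - 54*r^3 + 51*r^2 + 4*r - 1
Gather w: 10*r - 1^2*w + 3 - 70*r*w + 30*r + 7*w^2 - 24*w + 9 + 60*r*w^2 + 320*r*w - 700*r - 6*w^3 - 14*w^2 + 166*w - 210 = -660*r - 6*w^3 + w^2*(60*r - 7) + w*(250*r + 141) - 198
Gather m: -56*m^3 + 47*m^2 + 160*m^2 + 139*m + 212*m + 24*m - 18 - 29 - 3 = -56*m^3 + 207*m^2 + 375*m - 50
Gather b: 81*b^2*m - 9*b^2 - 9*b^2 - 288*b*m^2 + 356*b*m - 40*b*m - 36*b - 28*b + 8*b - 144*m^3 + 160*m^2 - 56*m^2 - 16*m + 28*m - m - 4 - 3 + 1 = b^2*(81*m - 18) + b*(-288*m^2 + 316*m - 56) - 144*m^3 + 104*m^2 + 11*m - 6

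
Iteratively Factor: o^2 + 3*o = (o)*(o + 3)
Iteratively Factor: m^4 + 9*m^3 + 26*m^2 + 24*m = (m + 3)*(m^3 + 6*m^2 + 8*m) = m*(m + 3)*(m^2 + 6*m + 8) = m*(m + 2)*(m + 3)*(m + 4)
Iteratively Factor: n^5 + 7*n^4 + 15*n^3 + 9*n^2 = (n)*(n^4 + 7*n^3 + 15*n^2 + 9*n) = n^2*(n^3 + 7*n^2 + 15*n + 9) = n^2*(n + 3)*(n^2 + 4*n + 3) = n^2*(n + 1)*(n + 3)*(n + 3)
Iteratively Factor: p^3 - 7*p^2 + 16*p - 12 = (p - 2)*(p^2 - 5*p + 6) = (p - 3)*(p - 2)*(p - 2)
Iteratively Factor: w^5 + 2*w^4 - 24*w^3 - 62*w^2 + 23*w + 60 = (w - 5)*(w^4 + 7*w^3 + 11*w^2 - 7*w - 12) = (w - 5)*(w - 1)*(w^3 + 8*w^2 + 19*w + 12) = (w - 5)*(w - 1)*(w + 1)*(w^2 + 7*w + 12) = (w - 5)*(w - 1)*(w + 1)*(w + 4)*(w + 3)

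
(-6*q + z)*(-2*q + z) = 12*q^2 - 8*q*z + z^2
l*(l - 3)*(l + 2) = l^3 - l^2 - 6*l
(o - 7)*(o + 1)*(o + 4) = o^3 - 2*o^2 - 31*o - 28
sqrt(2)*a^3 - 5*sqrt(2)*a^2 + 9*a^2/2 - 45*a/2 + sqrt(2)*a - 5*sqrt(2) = (a - 5)*(a + 2*sqrt(2))*(sqrt(2)*a + 1/2)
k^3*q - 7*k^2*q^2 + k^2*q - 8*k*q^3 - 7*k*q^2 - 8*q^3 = (k - 8*q)*(k + q)*(k*q + q)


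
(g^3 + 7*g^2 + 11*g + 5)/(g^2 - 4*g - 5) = (g^2 + 6*g + 5)/(g - 5)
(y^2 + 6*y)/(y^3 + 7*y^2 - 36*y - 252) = y/(y^2 + y - 42)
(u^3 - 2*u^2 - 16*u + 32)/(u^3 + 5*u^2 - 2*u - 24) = (u - 4)/(u + 3)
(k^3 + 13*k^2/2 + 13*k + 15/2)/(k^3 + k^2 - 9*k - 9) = (k + 5/2)/(k - 3)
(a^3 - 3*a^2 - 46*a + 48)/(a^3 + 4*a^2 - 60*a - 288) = (a - 1)/(a + 6)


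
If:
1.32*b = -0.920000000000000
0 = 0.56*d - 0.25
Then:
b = -0.70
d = 0.45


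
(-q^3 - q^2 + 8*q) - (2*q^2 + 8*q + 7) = -q^3 - 3*q^2 - 7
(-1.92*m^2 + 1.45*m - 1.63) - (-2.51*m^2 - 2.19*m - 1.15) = 0.59*m^2 + 3.64*m - 0.48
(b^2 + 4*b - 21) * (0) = 0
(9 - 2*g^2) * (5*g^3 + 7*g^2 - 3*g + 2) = -10*g^5 - 14*g^4 + 51*g^3 + 59*g^2 - 27*g + 18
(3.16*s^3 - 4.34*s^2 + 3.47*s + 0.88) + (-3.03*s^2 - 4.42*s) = 3.16*s^3 - 7.37*s^2 - 0.95*s + 0.88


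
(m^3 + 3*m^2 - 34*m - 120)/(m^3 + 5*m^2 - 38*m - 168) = (m + 5)/(m + 7)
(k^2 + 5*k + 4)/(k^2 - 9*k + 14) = (k^2 + 5*k + 4)/(k^2 - 9*k + 14)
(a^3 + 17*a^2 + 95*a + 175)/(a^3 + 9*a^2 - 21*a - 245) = (a^2 + 10*a + 25)/(a^2 + 2*a - 35)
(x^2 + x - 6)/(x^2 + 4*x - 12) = (x + 3)/(x + 6)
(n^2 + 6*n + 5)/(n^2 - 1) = (n + 5)/(n - 1)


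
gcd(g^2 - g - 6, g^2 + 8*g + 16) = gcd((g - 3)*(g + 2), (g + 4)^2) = 1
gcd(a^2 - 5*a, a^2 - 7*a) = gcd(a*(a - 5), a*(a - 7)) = a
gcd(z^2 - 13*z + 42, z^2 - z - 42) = z - 7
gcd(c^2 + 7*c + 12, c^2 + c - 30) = 1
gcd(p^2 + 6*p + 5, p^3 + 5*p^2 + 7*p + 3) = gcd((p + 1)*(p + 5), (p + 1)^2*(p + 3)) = p + 1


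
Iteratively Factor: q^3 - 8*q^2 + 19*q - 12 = (q - 4)*(q^2 - 4*q + 3) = (q - 4)*(q - 1)*(q - 3)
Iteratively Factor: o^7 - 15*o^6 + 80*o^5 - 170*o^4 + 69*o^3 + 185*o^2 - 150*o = (o)*(o^6 - 15*o^5 + 80*o^4 - 170*o^3 + 69*o^2 + 185*o - 150) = o*(o - 5)*(o^5 - 10*o^4 + 30*o^3 - 20*o^2 - 31*o + 30) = o*(o - 5)*(o - 2)*(o^4 - 8*o^3 + 14*o^2 + 8*o - 15) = o*(o - 5)^2*(o - 2)*(o^3 - 3*o^2 - o + 3) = o*(o - 5)^2*(o - 2)*(o - 1)*(o^2 - 2*o - 3) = o*(o - 5)^2*(o - 2)*(o - 1)*(o + 1)*(o - 3)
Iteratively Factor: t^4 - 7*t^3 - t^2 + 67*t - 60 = (t + 3)*(t^3 - 10*t^2 + 29*t - 20) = (t - 4)*(t + 3)*(t^2 - 6*t + 5) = (t - 5)*(t - 4)*(t + 3)*(t - 1)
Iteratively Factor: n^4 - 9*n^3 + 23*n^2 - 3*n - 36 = (n - 3)*(n^3 - 6*n^2 + 5*n + 12) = (n - 4)*(n - 3)*(n^2 - 2*n - 3) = (n - 4)*(n - 3)^2*(n + 1)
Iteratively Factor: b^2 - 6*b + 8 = (b - 4)*(b - 2)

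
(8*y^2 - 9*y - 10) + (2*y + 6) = 8*y^2 - 7*y - 4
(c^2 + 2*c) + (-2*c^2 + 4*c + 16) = -c^2 + 6*c + 16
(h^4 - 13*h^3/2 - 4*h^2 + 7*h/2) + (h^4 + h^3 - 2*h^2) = 2*h^4 - 11*h^3/2 - 6*h^2 + 7*h/2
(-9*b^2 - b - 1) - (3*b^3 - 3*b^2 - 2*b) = -3*b^3 - 6*b^2 + b - 1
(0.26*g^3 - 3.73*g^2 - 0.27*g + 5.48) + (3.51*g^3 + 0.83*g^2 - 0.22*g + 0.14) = 3.77*g^3 - 2.9*g^2 - 0.49*g + 5.62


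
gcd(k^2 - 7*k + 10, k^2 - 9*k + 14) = k - 2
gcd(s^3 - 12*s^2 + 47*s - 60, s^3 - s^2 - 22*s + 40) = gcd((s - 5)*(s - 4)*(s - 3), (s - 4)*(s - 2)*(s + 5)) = s - 4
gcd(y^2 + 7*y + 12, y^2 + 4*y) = y + 4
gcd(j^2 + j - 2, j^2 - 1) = j - 1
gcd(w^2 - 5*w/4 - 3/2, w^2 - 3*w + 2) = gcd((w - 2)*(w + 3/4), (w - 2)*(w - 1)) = w - 2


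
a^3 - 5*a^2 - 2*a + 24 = (a - 4)*(a - 3)*(a + 2)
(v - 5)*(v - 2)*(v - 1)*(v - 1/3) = v^4 - 25*v^3/3 + 59*v^2/3 - 47*v/3 + 10/3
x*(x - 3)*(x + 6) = x^3 + 3*x^2 - 18*x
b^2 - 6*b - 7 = (b - 7)*(b + 1)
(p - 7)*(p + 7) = p^2 - 49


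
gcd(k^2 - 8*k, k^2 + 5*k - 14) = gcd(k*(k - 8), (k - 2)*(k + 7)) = 1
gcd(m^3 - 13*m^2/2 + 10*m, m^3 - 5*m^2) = m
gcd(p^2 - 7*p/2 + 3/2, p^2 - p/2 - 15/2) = p - 3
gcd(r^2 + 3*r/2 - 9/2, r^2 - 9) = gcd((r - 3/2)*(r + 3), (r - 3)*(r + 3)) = r + 3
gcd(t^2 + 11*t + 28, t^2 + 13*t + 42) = t + 7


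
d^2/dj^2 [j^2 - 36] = 2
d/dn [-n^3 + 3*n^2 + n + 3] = -3*n^2 + 6*n + 1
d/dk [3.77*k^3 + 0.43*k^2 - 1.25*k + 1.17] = 11.31*k^2 + 0.86*k - 1.25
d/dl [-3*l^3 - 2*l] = -9*l^2 - 2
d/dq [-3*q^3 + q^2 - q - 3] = -9*q^2 + 2*q - 1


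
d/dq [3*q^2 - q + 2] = 6*q - 1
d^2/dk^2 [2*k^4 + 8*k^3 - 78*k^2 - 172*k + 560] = 24*k^2 + 48*k - 156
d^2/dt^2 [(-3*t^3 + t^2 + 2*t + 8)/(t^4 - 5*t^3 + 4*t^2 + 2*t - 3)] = 2*(-3*t^9 + 3*t^8 + 33*t^7 + 3*t^6 - 636*t^5 + 1692*t^4 - 1297*t^3 + 198*t^2 - 177*t + 149)/(t^12 - 15*t^11 + 87*t^10 - 239*t^9 + 279*t^8 + 48*t^7 - 461*t^6 + 360*t^5 + 111*t^4 - 271*t^3 + 72*t^2 + 54*t - 27)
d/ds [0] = 0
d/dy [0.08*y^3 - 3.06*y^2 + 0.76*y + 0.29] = 0.24*y^2 - 6.12*y + 0.76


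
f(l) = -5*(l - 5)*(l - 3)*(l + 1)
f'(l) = -5*(l - 5)*(l - 3) - 5*(l - 5)*(l + 1) - 5*(l - 3)*(l + 1)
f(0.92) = -81.47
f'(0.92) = 16.70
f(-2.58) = 334.14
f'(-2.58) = -315.45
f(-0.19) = -67.05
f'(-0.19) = -48.84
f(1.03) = -79.38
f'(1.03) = 21.19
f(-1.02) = 2.42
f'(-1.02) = -122.01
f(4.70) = 14.54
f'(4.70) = -37.35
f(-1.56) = 83.76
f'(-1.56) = -180.70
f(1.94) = -47.68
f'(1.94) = 44.35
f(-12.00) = 14025.00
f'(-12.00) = -3035.00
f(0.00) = -75.00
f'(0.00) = -35.00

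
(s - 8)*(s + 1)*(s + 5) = s^3 - 2*s^2 - 43*s - 40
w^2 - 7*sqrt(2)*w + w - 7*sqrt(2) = (w + 1)*(w - 7*sqrt(2))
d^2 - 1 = (d - 1)*(d + 1)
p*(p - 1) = p^2 - p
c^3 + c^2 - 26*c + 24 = (c - 4)*(c - 1)*(c + 6)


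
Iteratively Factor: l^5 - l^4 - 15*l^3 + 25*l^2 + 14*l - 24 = (l - 3)*(l^4 + 2*l^3 - 9*l^2 - 2*l + 8) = (l - 3)*(l + 4)*(l^3 - 2*l^2 - l + 2) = (l - 3)*(l - 1)*(l + 4)*(l^2 - l - 2) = (l - 3)*(l - 2)*(l - 1)*(l + 4)*(l + 1)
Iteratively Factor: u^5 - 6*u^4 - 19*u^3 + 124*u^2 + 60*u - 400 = (u - 5)*(u^4 - u^3 - 24*u^2 + 4*u + 80) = (u - 5)*(u - 2)*(u^3 + u^2 - 22*u - 40) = (u - 5)*(u - 2)*(u + 4)*(u^2 - 3*u - 10) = (u - 5)^2*(u - 2)*(u + 4)*(u + 2)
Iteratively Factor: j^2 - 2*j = (j - 2)*(j)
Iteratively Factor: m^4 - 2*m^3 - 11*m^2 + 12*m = (m)*(m^3 - 2*m^2 - 11*m + 12) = m*(m - 1)*(m^2 - m - 12) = m*(m - 1)*(m + 3)*(m - 4)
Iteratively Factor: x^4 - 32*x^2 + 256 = (x - 4)*(x^3 + 4*x^2 - 16*x - 64) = (x - 4)^2*(x^2 + 8*x + 16) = (x - 4)^2*(x + 4)*(x + 4)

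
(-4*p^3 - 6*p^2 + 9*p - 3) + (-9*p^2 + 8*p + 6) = -4*p^3 - 15*p^2 + 17*p + 3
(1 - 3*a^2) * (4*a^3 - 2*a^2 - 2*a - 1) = -12*a^5 + 6*a^4 + 10*a^3 + a^2 - 2*a - 1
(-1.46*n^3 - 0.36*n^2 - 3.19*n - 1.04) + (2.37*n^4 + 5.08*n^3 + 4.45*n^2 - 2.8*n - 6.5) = 2.37*n^4 + 3.62*n^3 + 4.09*n^2 - 5.99*n - 7.54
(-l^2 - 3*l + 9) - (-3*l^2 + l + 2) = 2*l^2 - 4*l + 7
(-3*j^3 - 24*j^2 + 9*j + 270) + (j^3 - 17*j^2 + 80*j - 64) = -2*j^3 - 41*j^2 + 89*j + 206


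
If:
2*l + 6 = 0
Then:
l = -3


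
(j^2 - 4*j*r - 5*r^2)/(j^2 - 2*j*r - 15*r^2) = (j + r)/(j + 3*r)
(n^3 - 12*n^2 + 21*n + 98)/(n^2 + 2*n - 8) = (n^3 - 12*n^2 + 21*n + 98)/(n^2 + 2*n - 8)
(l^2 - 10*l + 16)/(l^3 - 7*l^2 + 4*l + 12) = (l - 8)/(l^2 - 5*l - 6)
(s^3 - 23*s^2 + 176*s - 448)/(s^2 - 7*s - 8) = (s^2 - 15*s + 56)/(s + 1)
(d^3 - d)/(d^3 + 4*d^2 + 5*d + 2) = d*(d - 1)/(d^2 + 3*d + 2)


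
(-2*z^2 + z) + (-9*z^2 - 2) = -11*z^2 + z - 2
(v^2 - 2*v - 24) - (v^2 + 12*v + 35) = -14*v - 59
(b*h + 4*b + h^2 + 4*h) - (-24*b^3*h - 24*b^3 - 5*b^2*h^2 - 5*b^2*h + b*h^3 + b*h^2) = 24*b^3*h + 24*b^3 + 5*b^2*h^2 + 5*b^2*h - b*h^3 - b*h^2 + b*h + 4*b + h^2 + 4*h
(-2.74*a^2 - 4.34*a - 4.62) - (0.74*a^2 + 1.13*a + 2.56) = -3.48*a^2 - 5.47*a - 7.18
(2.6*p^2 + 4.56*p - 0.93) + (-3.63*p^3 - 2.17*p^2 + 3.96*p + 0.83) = -3.63*p^3 + 0.43*p^2 + 8.52*p - 0.1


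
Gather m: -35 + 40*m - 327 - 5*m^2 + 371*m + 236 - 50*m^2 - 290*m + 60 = -55*m^2 + 121*m - 66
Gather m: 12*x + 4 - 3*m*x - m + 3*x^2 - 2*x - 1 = m*(-3*x - 1) + 3*x^2 + 10*x + 3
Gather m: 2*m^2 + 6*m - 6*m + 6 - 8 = 2*m^2 - 2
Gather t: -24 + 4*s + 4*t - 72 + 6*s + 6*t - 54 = 10*s + 10*t - 150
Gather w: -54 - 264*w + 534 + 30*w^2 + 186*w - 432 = 30*w^2 - 78*w + 48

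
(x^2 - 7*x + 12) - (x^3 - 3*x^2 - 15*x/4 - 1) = -x^3 + 4*x^2 - 13*x/4 + 13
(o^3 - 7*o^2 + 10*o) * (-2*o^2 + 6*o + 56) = -2*o^5 + 20*o^4 - 6*o^3 - 332*o^2 + 560*o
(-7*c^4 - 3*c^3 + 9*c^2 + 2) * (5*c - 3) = -35*c^5 + 6*c^4 + 54*c^3 - 27*c^2 + 10*c - 6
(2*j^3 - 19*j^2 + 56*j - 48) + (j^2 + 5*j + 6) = 2*j^3 - 18*j^2 + 61*j - 42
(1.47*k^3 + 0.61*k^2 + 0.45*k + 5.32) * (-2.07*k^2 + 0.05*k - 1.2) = -3.0429*k^5 - 1.1892*k^4 - 2.665*k^3 - 11.7219*k^2 - 0.274*k - 6.384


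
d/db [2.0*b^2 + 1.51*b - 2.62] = 4.0*b + 1.51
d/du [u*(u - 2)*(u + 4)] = 3*u^2 + 4*u - 8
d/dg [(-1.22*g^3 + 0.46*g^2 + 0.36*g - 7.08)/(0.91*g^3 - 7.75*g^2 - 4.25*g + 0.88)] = (-4.44089209850063e-16*g^5 + 9.0364*g^4 + 9.7148*g^3 + 16.9426*g^2 - 108.9304*g - 29.7732)/(0.8281*g^6 - 14.105*g^5 + 52.3275*g^4 + 67.4766*g^3 + 4.4225*g^2 - 7.48*g + 0.7744)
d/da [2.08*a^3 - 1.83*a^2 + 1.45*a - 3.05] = 6.24*a^2 - 3.66*a + 1.45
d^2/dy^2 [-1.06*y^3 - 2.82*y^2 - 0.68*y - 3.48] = -6.36*y - 5.64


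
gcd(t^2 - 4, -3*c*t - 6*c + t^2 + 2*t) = t + 2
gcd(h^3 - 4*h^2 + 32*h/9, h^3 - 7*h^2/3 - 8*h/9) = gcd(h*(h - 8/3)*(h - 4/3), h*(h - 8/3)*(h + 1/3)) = h^2 - 8*h/3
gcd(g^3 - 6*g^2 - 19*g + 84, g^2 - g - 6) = g - 3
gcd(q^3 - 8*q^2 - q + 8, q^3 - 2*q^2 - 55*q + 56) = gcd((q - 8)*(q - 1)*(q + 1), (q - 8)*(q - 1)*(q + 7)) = q^2 - 9*q + 8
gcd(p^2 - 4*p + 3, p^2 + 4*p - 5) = p - 1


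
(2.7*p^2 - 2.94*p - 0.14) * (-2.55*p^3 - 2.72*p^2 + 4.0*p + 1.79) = -6.885*p^5 + 0.152999999999998*p^4 + 19.1538*p^3 - 6.5462*p^2 - 5.8226*p - 0.2506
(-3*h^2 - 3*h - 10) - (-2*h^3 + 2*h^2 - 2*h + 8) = 2*h^3 - 5*h^2 - h - 18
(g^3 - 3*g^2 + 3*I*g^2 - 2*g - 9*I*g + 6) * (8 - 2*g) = -2*g^4 + 14*g^3 - 6*I*g^3 - 20*g^2 + 42*I*g^2 - 28*g - 72*I*g + 48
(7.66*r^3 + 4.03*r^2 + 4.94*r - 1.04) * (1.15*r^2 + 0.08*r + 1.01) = 8.809*r^5 + 5.2473*r^4 + 13.74*r^3 + 3.2695*r^2 + 4.9062*r - 1.0504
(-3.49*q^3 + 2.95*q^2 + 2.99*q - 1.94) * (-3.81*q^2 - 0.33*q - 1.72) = 13.2969*q^5 - 10.0878*q^4 - 6.3626*q^3 + 1.3307*q^2 - 4.5026*q + 3.3368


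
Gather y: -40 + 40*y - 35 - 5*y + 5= 35*y - 70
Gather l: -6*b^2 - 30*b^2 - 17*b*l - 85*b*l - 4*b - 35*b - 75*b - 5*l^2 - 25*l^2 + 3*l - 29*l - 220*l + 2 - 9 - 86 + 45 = -36*b^2 - 114*b - 30*l^2 + l*(-102*b - 246) - 48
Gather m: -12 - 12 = -24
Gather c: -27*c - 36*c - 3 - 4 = -63*c - 7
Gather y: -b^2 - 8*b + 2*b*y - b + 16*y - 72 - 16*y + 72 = -b^2 + 2*b*y - 9*b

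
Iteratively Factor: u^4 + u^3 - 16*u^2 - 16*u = (u + 1)*(u^3 - 16*u) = (u + 1)*(u + 4)*(u^2 - 4*u) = u*(u + 1)*(u + 4)*(u - 4)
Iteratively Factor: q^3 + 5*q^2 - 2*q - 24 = (q - 2)*(q^2 + 7*q + 12) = (q - 2)*(q + 4)*(q + 3)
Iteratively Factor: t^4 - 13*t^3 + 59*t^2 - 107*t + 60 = (t - 5)*(t^3 - 8*t^2 + 19*t - 12) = (t - 5)*(t - 4)*(t^2 - 4*t + 3) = (t - 5)*(t - 4)*(t - 3)*(t - 1)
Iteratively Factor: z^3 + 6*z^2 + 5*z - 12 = (z + 3)*(z^2 + 3*z - 4) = (z - 1)*(z + 3)*(z + 4)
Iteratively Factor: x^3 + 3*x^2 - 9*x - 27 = (x - 3)*(x^2 + 6*x + 9) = (x - 3)*(x + 3)*(x + 3)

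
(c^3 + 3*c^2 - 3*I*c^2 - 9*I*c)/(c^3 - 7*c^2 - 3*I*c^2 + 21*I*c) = (c + 3)/(c - 7)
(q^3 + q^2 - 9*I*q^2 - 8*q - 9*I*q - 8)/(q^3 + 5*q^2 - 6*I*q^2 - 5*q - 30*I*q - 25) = (q^2 + q*(1 - 8*I) - 8*I)/(q^2 + 5*q*(1 - I) - 25*I)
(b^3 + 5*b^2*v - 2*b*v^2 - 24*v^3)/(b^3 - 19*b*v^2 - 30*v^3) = (-b^2 - 2*b*v + 8*v^2)/(-b^2 + 3*b*v + 10*v^2)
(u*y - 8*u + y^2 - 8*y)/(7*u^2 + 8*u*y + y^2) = (y - 8)/(7*u + y)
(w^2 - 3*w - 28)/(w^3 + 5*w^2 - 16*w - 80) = (w - 7)/(w^2 + w - 20)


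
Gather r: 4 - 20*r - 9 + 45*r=25*r - 5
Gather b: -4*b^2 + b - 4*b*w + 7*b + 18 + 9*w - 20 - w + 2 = -4*b^2 + b*(8 - 4*w) + 8*w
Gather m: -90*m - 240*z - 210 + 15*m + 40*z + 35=-75*m - 200*z - 175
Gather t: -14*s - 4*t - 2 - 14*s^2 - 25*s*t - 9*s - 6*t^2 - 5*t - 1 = -14*s^2 - 23*s - 6*t^2 + t*(-25*s - 9) - 3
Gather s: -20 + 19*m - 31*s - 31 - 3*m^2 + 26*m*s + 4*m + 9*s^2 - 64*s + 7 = -3*m^2 + 23*m + 9*s^2 + s*(26*m - 95) - 44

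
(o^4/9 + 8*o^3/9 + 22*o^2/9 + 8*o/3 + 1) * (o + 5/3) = o^5/9 + 29*o^4/27 + 106*o^3/27 + 182*o^2/27 + 49*o/9 + 5/3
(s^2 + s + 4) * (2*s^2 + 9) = 2*s^4 + 2*s^3 + 17*s^2 + 9*s + 36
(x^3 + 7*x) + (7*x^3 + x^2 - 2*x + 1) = 8*x^3 + x^2 + 5*x + 1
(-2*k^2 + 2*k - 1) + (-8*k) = -2*k^2 - 6*k - 1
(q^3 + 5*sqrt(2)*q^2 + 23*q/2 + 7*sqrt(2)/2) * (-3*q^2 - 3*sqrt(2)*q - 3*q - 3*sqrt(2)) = -3*q^5 - 18*sqrt(2)*q^4 - 3*q^4 - 129*q^3/2 - 18*sqrt(2)*q^3 - 129*q^2/2 - 45*sqrt(2)*q^2 - 45*sqrt(2)*q - 21*q - 21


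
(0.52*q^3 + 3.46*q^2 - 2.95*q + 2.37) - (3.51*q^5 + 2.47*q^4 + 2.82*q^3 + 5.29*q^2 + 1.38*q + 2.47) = -3.51*q^5 - 2.47*q^4 - 2.3*q^3 - 1.83*q^2 - 4.33*q - 0.1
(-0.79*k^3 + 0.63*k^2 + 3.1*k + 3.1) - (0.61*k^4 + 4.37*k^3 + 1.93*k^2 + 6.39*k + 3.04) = -0.61*k^4 - 5.16*k^3 - 1.3*k^2 - 3.29*k + 0.0600000000000001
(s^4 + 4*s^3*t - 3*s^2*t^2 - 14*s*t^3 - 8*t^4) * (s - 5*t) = s^5 - s^4*t - 23*s^3*t^2 + s^2*t^3 + 62*s*t^4 + 40*t^5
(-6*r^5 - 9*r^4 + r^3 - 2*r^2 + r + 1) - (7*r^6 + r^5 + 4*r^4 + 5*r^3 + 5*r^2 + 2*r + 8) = -7*r^6 - 7*r^5 - 13*r^4 - 4*r^3 - 7*r^2 - r - 7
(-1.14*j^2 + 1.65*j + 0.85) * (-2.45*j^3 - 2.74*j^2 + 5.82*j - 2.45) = 2.793*j^5 - 0.9189*j^4 - 13.2383*j^3 + 10.067*j^2 + 0.9045*j - 2.0825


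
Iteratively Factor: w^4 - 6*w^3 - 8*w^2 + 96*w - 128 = (w - 4)*(w^3 - 2*w^2 - 16*w + 32) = (w - 4)*(w + 4)*(w^2 - 6*w + 8) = (w - 4)*(w - 2)*(w + 4)*(w - 4)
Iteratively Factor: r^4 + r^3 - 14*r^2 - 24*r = (r + 2)*(r^3 - r^2 - 12*r) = (r + 2)*(r + 3)*(r^2 - 4*r) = (r - 4)*(r + 2)*(r + 3)*(r)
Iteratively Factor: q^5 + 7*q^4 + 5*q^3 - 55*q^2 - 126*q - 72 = (q - 3)*(q^4 + 10*q^3 + 35*q^2 + 50*q + 24) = (q - 3)*(q + 1)*(q^3 + 9*q^2 + 26*q + 24) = (q - 3)*(q + 1)*(q + 3)*(q^2 + 6*q + 8) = (q - 3)*(q + 1)*(q + 2)*(q + 3)*(q + 4)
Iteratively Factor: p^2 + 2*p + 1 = (p + 1)*(p + 1)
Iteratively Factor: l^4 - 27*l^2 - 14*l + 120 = (l + 4)*(l^3 - 4*l^2 - 11*l + 30) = (l - 2)*(l + 4)*(l^2 - 2*l - 15) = (l - 2)*(l + 3)*(l + 4)*(l - 5)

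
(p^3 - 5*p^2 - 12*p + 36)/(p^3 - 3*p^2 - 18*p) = (p - 2)/p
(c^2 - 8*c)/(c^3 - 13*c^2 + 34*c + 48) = c/(c^2 - 5*c - 6)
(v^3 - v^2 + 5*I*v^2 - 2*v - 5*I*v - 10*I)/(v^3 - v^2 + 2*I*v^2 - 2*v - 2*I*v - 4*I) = (v + 5*I)/(v + 2*I)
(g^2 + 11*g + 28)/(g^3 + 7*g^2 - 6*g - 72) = (g + 7)/(g^2 + 3*g - 18)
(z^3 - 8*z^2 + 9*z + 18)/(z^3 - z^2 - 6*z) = (z^2 - 5*z - 6)/(z*(z + 2))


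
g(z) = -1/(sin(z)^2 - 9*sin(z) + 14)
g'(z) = -(-2*sin(z)*cos(z) + 9*cos(z))/(sin(z)^2 - 9*sin(z) + 14)^2 = (2*sin(z) - 9)*cos(z)/(sin(z)^2 - 9*sin(z) + 14)^2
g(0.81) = -0.12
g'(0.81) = -0.08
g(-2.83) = -0.06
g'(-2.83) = 0.03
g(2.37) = -0.12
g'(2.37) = 0.08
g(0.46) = -0.10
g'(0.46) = -0.07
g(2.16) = -0.14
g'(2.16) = 0.08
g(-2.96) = -0.06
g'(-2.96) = 0.04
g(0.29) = -0.09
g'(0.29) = -0.06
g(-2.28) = -0.05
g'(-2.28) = 0.01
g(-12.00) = -0.11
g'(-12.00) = -0.07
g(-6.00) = -0.09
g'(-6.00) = -0.06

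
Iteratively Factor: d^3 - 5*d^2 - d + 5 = (d - 5)*(d^2 - 1) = (d - 5)*(d - 1)*(d + 1)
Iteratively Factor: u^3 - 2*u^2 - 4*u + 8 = (u - 2)*(u^2 - 4) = (u - 2)^2*(u + 2)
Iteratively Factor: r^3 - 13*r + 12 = (r - 3)*(r^2 + 3*r - 4) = (r - 3)*(r - 1)*(r + 4)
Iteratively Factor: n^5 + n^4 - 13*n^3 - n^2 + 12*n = (n - 1)*(n^4 + 2*n^3 - 11*n^2 - 12*n) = n*(n - 1)*(n^3 + 2*n^2 - 11*n - 12) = n*(n - 1)*(n + 4)*(n^2 - 2*n - 3) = n*(n - 3)*(n - 1)*(n + 4)*(n + 1)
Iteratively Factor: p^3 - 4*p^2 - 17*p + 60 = (p - 5)*(p^2 + p - 12) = (p - 5)*(p + 4)*(p - 3)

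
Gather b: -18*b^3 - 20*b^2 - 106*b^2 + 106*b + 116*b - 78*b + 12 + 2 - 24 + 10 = -18*b^3 - 126*b^2 + 144*b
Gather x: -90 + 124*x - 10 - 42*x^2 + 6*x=-42*x^2 + 130*x - 100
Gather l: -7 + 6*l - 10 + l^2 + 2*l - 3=l^2 + 8*l - 20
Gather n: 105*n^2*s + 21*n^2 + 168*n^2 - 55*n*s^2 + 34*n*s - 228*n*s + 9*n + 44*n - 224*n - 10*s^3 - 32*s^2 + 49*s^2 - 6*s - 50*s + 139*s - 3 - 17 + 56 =n^2*(105*s + 189) + n*(-55*s^2 - 194*s - 171) - 10*s^3 + 17*s^2 + 83*s + 36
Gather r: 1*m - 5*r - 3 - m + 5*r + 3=0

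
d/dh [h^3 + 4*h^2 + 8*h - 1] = 3*h^2 + 8*h + 8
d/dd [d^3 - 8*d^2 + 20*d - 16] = 3*d^2 - 16*d + 20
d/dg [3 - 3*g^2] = -6*g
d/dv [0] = 0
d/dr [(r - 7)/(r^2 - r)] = (-r^2 + 14*r - 7)/(r^2*(r^2 - 2*r + 1))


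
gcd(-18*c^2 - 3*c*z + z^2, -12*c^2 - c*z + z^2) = 3*c + z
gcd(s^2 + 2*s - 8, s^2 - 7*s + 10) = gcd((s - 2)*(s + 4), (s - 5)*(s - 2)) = s - 2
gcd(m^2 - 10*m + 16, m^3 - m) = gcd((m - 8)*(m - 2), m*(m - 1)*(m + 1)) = 1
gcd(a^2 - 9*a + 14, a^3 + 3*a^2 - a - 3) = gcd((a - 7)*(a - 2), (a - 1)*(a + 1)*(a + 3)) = 1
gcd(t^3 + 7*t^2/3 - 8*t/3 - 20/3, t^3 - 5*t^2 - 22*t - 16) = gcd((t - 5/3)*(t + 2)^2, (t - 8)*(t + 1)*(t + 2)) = t + 2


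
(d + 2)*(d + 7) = d^2 + 9*d + 14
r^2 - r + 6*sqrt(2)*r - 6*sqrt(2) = (r - 1)*(r + 6*sqrt(2))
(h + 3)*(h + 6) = h^2 + 9*h + 18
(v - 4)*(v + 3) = v^2 - v - 12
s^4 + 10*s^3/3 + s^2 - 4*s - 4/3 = (s - 1)*(s + 1/3)*(s + 2)^2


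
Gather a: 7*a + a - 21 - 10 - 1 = 8*a - 32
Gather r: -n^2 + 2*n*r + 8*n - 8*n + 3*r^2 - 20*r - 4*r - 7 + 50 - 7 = -n^2 + 3*r^2 + r*(2*n - 24) + 36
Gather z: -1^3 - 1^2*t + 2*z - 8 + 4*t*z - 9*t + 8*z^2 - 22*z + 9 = -10*t + 8*z^2 + z*(4*t - 20)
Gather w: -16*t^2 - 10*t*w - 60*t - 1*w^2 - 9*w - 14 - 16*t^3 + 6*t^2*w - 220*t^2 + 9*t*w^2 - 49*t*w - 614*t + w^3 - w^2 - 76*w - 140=-16*t^3 - 236*t^2 - 674*t + w^3 + w^2*(9*t - 2) + w*(6*t^2 - 59*t - 85) - 154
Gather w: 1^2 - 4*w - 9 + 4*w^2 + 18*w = 4*w^2 + 14*w - 8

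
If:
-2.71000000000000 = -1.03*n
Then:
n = 2.63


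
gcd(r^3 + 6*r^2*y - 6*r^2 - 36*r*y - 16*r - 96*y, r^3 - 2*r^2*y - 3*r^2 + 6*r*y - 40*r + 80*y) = r - 8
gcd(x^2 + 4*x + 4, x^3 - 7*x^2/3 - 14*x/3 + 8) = x + 2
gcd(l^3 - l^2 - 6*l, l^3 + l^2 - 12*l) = l^2 - 3*l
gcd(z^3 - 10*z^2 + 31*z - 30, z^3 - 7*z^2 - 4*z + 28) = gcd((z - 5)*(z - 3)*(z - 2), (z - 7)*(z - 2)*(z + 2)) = z - 2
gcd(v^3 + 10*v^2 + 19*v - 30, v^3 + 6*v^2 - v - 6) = v^2 + 5*v - 6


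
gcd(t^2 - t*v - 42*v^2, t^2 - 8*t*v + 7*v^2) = t - 7*v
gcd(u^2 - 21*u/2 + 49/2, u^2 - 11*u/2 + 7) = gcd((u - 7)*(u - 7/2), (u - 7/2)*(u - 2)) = u - 7/2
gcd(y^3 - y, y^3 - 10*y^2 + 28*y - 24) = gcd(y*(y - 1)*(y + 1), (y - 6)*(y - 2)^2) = 1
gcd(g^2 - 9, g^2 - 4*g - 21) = g + 3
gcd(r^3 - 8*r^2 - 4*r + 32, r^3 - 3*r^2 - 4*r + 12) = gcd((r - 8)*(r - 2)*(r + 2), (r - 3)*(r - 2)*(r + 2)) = r^2 - 4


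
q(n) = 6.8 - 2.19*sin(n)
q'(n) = -2.19*cos(n)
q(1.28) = 4.70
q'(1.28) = -0.63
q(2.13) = 4.94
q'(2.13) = 1.16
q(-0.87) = 8.47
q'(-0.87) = -1.41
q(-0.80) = 8.37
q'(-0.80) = -1.53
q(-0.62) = 8.07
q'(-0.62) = -1.78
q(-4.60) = 4.62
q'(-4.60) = 0.25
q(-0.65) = 8.13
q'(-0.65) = -1.74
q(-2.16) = 8.62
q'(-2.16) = 1.22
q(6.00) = 7.41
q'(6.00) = -2.10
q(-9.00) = 7.70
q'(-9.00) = 2.00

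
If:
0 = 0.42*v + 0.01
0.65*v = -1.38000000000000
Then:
No Solution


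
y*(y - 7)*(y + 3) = y^3 - 4*y^2 - 21*y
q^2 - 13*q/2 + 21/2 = (q - 7/2)*(q - 3)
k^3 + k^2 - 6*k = k*(k - 2)*(k + 3)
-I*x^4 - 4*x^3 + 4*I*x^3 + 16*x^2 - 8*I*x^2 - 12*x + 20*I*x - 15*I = (x - 3)*(x - 5*I)*(x + I)*(-I*x + I)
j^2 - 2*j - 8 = (j - 4)*(j + 2)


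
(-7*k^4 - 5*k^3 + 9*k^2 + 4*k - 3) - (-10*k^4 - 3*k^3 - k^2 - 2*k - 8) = 3*k^4 - 2*k^3 + 10*k^2 + 6*k + 5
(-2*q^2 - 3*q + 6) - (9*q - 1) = -2*q^2 - 12*q + 7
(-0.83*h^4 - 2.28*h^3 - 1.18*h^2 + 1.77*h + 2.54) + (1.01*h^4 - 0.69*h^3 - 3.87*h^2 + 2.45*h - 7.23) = 0.18*h^4 - 2.97*h^3 - 5.05*h^2 + 4.22*h - 4.69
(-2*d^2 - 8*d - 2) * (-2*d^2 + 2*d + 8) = 4*d^4 + 12*d^3 - 28*d^2 - 68*d - 16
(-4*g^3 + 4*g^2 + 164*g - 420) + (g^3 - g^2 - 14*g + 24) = -3*g^3 + 3*g^2 + 150*g - 396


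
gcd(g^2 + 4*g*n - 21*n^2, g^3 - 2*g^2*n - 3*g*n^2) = g - 3*n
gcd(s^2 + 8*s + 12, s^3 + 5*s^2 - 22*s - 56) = s + 2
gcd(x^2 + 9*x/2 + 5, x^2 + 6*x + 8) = x + 2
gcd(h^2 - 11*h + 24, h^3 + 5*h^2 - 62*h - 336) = h - 8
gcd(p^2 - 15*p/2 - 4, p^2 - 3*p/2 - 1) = p + 1/2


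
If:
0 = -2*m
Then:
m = 0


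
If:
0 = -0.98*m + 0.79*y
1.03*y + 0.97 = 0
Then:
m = -0.76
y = -0.94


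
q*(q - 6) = q^2 - 6*q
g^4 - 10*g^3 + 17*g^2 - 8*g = g*(g - 8)*(g - 1)^2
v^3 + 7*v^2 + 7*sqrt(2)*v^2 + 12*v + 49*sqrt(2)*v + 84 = (v + 7)*(v + sqrt(2))*(v + 6*sqrt(2))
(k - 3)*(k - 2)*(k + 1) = k^3 - 4*k^2 + k + 6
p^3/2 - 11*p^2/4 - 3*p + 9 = (p/2 + 1)*(p - 6)*(p - 3/2)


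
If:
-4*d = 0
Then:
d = 0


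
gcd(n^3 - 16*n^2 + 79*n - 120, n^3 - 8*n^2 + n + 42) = n - 3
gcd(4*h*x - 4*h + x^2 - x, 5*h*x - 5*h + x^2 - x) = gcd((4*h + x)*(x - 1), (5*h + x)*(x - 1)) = x - 1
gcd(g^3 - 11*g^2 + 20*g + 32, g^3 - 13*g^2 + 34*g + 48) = g^2 - 7*g - 8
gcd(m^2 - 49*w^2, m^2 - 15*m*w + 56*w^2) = -m + 7*w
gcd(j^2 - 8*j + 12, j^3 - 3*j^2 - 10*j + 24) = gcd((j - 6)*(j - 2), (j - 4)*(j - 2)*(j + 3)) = j - 2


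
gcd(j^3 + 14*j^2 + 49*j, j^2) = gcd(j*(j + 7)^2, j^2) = j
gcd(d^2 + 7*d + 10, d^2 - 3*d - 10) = d + 2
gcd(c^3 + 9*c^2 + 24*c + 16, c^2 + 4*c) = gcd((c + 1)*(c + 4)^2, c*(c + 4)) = c + 4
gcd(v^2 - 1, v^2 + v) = v + 1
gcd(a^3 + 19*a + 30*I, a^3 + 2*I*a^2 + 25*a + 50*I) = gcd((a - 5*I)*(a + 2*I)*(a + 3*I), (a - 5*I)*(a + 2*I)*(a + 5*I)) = a^2 - 3*I*a + 10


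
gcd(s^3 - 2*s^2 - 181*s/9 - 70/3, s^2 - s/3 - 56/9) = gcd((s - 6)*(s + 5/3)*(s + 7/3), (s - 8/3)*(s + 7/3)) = s + 7/3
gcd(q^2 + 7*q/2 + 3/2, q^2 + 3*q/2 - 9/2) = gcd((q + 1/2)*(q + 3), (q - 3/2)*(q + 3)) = q + 3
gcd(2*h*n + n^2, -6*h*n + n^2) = n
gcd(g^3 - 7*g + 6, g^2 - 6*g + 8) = g - 2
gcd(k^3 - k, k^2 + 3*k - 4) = k - 1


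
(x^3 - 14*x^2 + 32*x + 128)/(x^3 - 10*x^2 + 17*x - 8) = (x^2 - 6*x - 16)/(x^2 - 2*x + 1)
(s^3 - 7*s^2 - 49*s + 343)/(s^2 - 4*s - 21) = (s^2 - 49)/(s + 3)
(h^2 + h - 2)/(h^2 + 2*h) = (h - 1)/h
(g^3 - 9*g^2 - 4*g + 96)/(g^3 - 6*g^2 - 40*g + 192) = (g + 3)/(g + 6)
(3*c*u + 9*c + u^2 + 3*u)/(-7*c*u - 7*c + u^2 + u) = (3*c*u + 9*c + u^2 + 3*u)/(-7*c*u - 7*c + u^2 + u)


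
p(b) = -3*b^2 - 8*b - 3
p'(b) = -6*b - 8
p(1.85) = -28.07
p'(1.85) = -19.10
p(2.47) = -41.06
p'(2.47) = -22.82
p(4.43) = -97.31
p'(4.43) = -34.58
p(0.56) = -8.42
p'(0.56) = -11.36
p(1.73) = -25.82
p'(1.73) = -18.38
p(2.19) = -34.91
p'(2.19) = -21.14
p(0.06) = -3.49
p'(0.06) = -8.36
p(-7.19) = -100.57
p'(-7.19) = 35.14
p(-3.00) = -6.00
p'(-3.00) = 10.00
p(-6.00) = -63.00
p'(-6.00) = 28.00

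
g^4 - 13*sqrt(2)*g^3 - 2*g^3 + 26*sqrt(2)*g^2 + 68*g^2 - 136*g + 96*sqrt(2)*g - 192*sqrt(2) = (g - 2)*(g - 8*sqrt(2))*(g - 6*sqrt(2))*(g + sqrt(2))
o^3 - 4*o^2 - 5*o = o*(o - 5)*(o + 1)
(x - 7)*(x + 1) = x^2 - 6*x - 7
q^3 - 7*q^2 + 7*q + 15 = (q - 5)*(q - 3)*(q + 1)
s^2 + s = s*(s + 1)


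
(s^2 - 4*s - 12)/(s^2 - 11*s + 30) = (s + 2)/(s - 5)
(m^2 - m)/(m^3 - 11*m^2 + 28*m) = (m - 1)/(m^2 - 11*m + 28)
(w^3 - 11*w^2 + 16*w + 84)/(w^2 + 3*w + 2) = (w^2 - 13*w + 42)/(w + 1)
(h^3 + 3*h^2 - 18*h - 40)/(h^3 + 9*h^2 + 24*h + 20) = (h - 4)/(h + 2)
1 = 1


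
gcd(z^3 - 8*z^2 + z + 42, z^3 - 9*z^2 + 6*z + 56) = z^2 - 5*z - 14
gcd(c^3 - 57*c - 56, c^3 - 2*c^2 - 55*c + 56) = c^2 - c - 56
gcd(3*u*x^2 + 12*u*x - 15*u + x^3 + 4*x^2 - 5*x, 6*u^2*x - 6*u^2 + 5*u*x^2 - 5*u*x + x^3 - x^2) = 3*u*x - 3*u + x^2 - x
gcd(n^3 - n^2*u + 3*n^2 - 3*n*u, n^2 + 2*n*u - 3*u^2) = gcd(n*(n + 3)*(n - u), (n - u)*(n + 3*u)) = -n + u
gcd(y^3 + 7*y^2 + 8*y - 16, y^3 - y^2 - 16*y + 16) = y^2 + 3*y - 4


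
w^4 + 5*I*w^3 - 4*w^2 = w^2*(w + I)*(w + 4*I)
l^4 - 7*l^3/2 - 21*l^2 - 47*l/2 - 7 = (l - 7)*(l + 1/2)*(l + 1)*(l + 2)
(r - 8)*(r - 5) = r^2 - 13*r + 40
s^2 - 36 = (s - 6)*(s + 6)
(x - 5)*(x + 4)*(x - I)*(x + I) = x^4 - x^3 - 19*x^2 - x - 20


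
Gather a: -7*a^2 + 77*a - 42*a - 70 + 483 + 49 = -7*a^2 + 35*a + 462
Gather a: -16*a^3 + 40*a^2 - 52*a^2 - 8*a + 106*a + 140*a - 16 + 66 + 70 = -16*a^3 - 12*a^2 + 238*a + 120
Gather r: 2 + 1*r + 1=r + 3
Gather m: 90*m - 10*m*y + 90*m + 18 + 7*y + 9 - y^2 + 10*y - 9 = m*(180 - 10*y) - y^2 + 17*y + 18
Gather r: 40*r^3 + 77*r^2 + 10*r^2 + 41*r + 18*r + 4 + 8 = 40*r^3 + 87*r^2 + 59*r + 12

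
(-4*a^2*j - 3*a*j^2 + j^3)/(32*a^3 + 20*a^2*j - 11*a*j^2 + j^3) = -j/(8*a - j)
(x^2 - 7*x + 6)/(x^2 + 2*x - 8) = (x^2 - 7*x + 6)/(x^2 + 2*x - 8)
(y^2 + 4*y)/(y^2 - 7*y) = (y + 4)/(y - 7)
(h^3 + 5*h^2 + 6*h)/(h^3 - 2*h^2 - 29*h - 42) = h/(h - 7)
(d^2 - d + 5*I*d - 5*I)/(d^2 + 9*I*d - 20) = (d - 1)/(d + 4*I)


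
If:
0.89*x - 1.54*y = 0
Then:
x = 1.73033707865169*y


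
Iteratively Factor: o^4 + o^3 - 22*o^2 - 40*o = (o - 5)*(o^3 + 6*o^2 + 8*o) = o*(o - 5)*(o^2 + 6*o + 8) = o*(o - 5)*(o + 4)*(o + 2)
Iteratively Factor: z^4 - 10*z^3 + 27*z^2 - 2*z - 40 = (z - 4)*(z^3 - 6*z^2 + 3*z + 10) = (z - 5)*(z - 4)*(z^2 - z - 2) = (z - 5)*(z - 4)*(z - 2)*(z + 1)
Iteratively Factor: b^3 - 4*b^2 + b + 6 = (b - 2)*(b^2 - 2*b - 3) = (b - 3)*(b - 2)*(b + 1)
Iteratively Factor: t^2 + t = (t)*(t + 1)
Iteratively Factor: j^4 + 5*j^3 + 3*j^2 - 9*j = (j + 3)*(j^3 + 2*j^2 - 3*j) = (j + 3)^2*(j^2 - j) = (j - 1)*(j + 3)^2*(j)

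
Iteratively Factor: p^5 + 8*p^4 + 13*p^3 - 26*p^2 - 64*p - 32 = (p - 2)*(p^4 + 10*p^3 + 33*p^2 + 40*p + 16) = (p - 2)*(p + 4)*(p^3 + 6*p^2 + 9*p + 4) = (p - 2)*(p + 4)^2*(p^2 + 2*p + 1) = (p - 2)*(p + 1)*(p + 4)^2*(p + 1)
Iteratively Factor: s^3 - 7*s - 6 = (s + 2)*(s^2 - 2*s - 3) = (s - 3)*(s + 2)*(s + 1)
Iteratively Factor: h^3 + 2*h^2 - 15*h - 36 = (h + 3)*(h^2 - h - 12) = (h + 3)^2*(h - 4)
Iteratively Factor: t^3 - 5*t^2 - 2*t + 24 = (t - 3)*(t^2 - 2*t - 8) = (t - 4)*(t - 3)*(t + 2)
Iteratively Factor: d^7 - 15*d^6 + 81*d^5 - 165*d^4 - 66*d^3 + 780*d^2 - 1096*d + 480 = (d - 4)*(d^6 - 11*d^5 + 37*d^4 - 17*d^3 - 134*d^2 + 244*d - 120) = (d - 4)*(d - 2)*(d^5 - 9*d^4 + 19*d^3 + 21*d^2 - 92*d + 60) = (d - 4)*(d - 2)*(d + 2)*(d^4 - 11*d^3 + 41*d^2 - 61*d + 30) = (d - 4)*(d - 2)^2*(d + 2)*(d^3 - 9*d^2 + 23*d - 15) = (d - 5)*(d - 4)*(d - 2)^2*(d + 2)*(d^2 - 4*d + 3) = (d - 5)*(d - 4)*(d - 2)^2*(d - 1)*(d + 2)*(d - 3)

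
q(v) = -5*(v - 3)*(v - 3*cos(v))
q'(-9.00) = 17.15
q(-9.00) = -376.00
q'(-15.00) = -21.97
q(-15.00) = -1144.88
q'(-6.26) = 95.82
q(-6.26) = -428.70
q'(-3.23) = 40.61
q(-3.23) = -7.53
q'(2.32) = -10.95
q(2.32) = 14.83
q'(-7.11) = -15.32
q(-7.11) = -462.11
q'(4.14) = -20.15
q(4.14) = -32.86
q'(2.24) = -7.76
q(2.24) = 15.58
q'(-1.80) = -40.53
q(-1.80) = -26.84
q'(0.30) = 38.30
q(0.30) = -34.64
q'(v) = -5*v - 5*(v - 3)*(3*sin(v) + 1) + 15*cos(v)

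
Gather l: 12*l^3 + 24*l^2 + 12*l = 12*l^3 + 24*l^2 + 12*l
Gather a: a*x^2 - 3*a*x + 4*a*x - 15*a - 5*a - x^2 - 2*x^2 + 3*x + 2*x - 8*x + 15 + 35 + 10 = a*(x^2 + x - 20) - 3*x^2 - 3*x + 60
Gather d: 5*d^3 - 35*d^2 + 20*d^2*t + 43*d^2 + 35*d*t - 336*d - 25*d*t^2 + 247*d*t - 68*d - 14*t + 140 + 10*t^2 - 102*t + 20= 5*d^3 + d^2*(20*t + 8) + d*(-25*t^2 + 282*t - 404) + 10*t^2 - 116*t + 160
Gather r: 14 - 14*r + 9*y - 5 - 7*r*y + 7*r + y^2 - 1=r*(-7*y - 7) + y^2 + 9*y + 8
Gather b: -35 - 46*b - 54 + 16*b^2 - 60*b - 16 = 16*b^2 - 106*b - 105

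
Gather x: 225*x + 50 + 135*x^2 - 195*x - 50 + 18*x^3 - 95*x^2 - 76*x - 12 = 18*x^3 + 40*x^2 - 46*x - 12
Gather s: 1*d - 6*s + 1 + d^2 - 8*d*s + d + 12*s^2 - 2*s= d^2 + 2*d + 12*s^2 + s*(-8*d - 8) + 1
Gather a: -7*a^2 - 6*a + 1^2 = -7*a^2 - 6*a + 1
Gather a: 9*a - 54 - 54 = 9*a - 108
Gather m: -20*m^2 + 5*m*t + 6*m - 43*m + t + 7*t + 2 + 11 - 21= -20*m^2 + m*(5*t - 37) + 8*t - 8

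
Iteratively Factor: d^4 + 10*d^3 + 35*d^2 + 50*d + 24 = (d + 4)*(d^3 + 6*d^2 + 11*d + 6) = (d + 3)*(d + 4)*(d^2 + 3*d + 2) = (d + 1)*(d + 3)*(d + 4)*(d + 2)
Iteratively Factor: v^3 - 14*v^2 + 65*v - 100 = (v - 5)*(v^2 - 9*v + 20) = (v - 5)*(v - 4)*(v - 5)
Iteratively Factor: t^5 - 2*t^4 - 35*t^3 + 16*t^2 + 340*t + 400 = (t + 2)*(t^4 - 4*t^3 - 27*t^2 + 70*t + 200) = (t + 2)^2*(t^3 - 6*t^2 - 15*t + 100) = (t + 2)^2*(t + 4)*(t^2 - 10*t + 25) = (t - 5)*(t + 2)^2*(t + 4)*(t - 5)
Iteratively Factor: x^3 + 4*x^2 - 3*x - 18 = (x + 3)*(x^2 + x - 6) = (x + 3)^2*(x - 2)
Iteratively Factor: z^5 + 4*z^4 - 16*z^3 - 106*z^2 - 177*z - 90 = (z + 1)*(z^4 + 3*z^3 - 19*z^2 - 87*z - 90) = (z + 1)*(z + 3)*(z^3 - 19*z - 30) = (z + 1)*(z + 2)*(z + 3)*(z^2 - 2*z - 15) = (z - 5)*(z + 1)*(z + 2)*(z + 3)*(z + 3)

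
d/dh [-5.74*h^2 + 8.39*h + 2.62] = 8.39 - 11.48*h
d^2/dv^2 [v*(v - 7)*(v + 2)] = 6*v - 10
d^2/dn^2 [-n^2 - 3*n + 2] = -2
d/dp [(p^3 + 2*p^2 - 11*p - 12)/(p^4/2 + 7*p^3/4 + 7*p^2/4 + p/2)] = 4*(-2*p^4 - 4*p^3 + 69*p^2 + 120*p + 24)/(p^2*(4*p^4 + 20*p^3 + 33*p^2 + 20*p + 4))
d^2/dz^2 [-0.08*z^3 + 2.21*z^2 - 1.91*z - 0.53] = 4.42 - 0.48*z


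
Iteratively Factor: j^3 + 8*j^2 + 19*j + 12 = (j + 4)*(j^2 + 4*j + 3) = (j + 1)*(j + 4)*(j + 3)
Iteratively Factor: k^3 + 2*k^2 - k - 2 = (k - 1)*(k^2 + 3*k + 2) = (k - 1)*(k + 1)*(k + 2)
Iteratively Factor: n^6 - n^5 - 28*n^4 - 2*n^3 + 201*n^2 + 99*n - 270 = (n + 2)*(n^5 - 3*n^4 - 22*n^3 + 42*n^2 + 117*n - 135) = (n + 2)*(n + 3)*(n^4 - 6*n^3 - 4*n^2 + 54*n - 45) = (n - 5)*(n + 2)*(n + 3)*(n^3 - n^2 - 9*n + 9) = (n - 5)*(n - 1)*(n + 2)*(n + 3)*(n^2 - 9) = (n - 5)*(n - 3)*(n - 1)*(n + 2)*(n + 3)*(n + 3)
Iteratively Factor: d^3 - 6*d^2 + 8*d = (d)*(d^2 - 6*d + 8) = d*(d - 4)*(d - 2)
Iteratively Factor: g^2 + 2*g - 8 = (g - 2)*(g + 4)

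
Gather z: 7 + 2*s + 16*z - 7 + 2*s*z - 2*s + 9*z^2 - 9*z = 9*z^2 + z*(2*s + 7)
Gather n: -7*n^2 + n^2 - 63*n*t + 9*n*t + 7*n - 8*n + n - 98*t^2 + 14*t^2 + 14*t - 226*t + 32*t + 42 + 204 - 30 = -6*n^2 - 54*n*t - 84*t^2 - 180*t + 216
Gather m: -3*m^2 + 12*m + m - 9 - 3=-3*m^2 + 13*m - 12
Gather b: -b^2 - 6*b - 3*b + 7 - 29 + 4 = -b^2 - 9*b - 18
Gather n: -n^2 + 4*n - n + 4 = -n^2 + 3*n + 4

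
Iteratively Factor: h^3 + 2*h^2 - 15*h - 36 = (h - 4)*(h^2 + 6*h + 9) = (h - 4)*(h + 3)*(h + 3)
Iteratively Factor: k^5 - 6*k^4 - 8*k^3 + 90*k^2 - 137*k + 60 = (k - 1)*(k^4 - 5*k^3 - 13*k^2 + 77*k - 60) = (k - 3)*(k - 1)*(k^3 - 2*k^2 - 19*k + 20) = (k - 5)*(k - 3)*(k - 1)*(k^2 + 3*k - 4) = (k - 5)*(k - 3)*(k - 1)^2*(k + 4)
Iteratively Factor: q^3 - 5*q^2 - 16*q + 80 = (q + 4)*(q^2 - 9*q + 20) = (q - 4)*(q + 4)*(q - 5)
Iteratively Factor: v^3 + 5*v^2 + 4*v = (v + 1)*(v^2 + 4*v) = v*(v + 1)*(v + 4)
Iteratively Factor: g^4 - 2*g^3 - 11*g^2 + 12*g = (g - 4)*(g^3 + 2*g^2 - 3*g) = g*(g - 4)*(g^2 + 2*g - 3) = g*(g - 4)*(g - 1)*(g + 3)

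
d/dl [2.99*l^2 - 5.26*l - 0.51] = 5.98*l - 5.26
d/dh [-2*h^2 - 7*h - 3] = -4*h - 7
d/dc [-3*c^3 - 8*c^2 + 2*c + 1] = -9*c^2 - 16*c + 2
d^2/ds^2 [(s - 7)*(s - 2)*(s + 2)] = 6*s - 14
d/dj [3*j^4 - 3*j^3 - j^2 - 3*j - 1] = 12*j^3 - 9*j^2 - 2*j - 3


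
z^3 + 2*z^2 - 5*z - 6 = (z - 2)*(z + 1)*(z + 3)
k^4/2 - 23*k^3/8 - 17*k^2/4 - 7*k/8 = k*(k/2 + 1/2)*(k - 7)*(k + 1/4)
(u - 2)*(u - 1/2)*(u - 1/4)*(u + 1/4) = u^4 - 5*u^3/2 + 15*u^2/16 + 5*u/32 - 1/16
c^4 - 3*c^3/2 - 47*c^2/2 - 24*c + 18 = (c - 6)*(c - 1/2)*(c + 2)*(c + 3)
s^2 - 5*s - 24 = (s - 8)*(s + 3)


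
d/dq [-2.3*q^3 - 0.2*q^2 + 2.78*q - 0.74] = -6.9*q^2 - 0.4*q + 2.78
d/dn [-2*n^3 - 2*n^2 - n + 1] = -6*n^2 - 4*n - 1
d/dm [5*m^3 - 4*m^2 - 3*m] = 15*m^2 - 8*m - 3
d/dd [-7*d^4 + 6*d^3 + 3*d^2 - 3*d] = -28*d^3 + 18*d^2 + 6*d - 3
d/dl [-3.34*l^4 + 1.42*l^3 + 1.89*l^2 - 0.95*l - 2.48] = -13.36*l^3 + 4.26*l^2 + 3.78*l - 0.95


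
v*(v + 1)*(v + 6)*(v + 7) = v^4 + 14*v^3 + 55*v^2 + 42*v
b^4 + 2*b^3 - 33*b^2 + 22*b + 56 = (b - 4)*(b - 2)*(b + 1)*(b + 7)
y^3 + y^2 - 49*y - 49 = (y - 7)*(y + 1)*(y + 7)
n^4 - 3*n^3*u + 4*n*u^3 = n*(n - 2*u)^2*(n + u)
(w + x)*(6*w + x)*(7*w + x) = 42*w^3 + 55*w^2*x + 14*w*x^2 + x^3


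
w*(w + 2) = w^2 + 2*w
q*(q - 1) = q^2 - q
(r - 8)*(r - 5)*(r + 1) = r^3 - 12*r^2 + 27*r + 40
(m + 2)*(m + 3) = m^2 + 5*m + 6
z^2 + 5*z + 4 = (z + 1)*(z + 4)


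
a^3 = a^3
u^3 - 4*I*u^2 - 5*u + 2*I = (u - 2*I)*(u - I)^2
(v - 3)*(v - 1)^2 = v^3 - 5*v^2 + 7*v - 3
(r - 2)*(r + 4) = r^2 + 2*r - 8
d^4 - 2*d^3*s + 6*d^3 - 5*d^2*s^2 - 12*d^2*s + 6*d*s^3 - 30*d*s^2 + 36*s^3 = (d + 6)*(d - 3*s)*(d - s)*(d + 2*s)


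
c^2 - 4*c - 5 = (c - 5)*(c + 1)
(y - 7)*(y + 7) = y^2 - 49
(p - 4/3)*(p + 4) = p^2 + 8*p/3 - 16/3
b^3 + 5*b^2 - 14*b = b*(b - 2)*(b + 7)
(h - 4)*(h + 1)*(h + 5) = h^3 + 2*h^2 - 19*h - 20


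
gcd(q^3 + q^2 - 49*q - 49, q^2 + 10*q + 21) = q + 7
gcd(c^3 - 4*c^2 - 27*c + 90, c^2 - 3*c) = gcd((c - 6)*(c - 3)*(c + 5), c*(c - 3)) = c - 3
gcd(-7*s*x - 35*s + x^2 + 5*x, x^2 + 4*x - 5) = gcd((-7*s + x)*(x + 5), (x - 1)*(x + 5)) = x + 5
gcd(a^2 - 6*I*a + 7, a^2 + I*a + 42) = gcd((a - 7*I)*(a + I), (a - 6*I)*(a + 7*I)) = 1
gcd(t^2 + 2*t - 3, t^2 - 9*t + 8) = t - 1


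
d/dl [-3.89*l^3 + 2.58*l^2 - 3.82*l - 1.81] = -11.67*l^2 + 5.16*l - 3.82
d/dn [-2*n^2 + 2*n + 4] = 2 - 4*n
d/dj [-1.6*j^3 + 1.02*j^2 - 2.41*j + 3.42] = -4.8*j^2 + 2.04*j - 2.41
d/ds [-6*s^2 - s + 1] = -12*s - 1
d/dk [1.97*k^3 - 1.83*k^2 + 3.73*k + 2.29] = 5.91*k^2 - 3.66*k + 3.73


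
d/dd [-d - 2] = -1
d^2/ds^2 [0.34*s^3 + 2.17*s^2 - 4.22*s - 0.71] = 2.04*s + 4.34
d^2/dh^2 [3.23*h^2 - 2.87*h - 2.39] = 6.46000000000000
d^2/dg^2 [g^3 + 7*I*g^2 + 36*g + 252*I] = 6*g + 14*I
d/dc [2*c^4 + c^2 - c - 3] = 8*c^3 + 2*c - 1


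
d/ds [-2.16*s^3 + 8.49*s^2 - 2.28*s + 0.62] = -6.48*s^2 + 16.98*s - 2.28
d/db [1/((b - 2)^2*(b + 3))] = -(3*b + 4)/((b - 2)^3*(b + 3)^2)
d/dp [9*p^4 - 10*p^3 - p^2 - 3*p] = 36*p^3 - 30*p^2 - 2*p - 3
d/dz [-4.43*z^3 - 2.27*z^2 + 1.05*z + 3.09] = -13.29*z^2 - 4.54*z + 1.05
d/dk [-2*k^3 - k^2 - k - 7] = -6*k^2 - 2*k - 1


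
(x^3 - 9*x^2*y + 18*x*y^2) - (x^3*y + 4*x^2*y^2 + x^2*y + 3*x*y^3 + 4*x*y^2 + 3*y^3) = -x^3*y + x^3 - 4*x^2*y^2 - 10*x^2*y - 3*x*y^3 + 14*x*y^2 - 3*y^3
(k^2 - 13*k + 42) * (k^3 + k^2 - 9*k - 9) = k^5 - 12*k^4 + 20*k^3 + 150*k^2 - 261*k - 378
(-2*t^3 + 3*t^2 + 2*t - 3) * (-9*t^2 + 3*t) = 18*t^5 - 33*t^4 - 9*t^3 + 33*t^2 - 9*t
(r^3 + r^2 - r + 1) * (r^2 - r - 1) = r^5 - 3*r^3 + r^2 - 1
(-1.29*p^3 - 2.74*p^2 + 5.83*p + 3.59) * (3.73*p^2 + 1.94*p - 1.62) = -4.8117*p^5 - 12.7228*p^4 + 18.5201*p^3 + 29.1397*p^2 - 2.48*p - 5.8158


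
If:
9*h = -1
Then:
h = -1/9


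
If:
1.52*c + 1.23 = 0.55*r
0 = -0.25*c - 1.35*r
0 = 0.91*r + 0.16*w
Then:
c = -0.76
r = 0.14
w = -0.80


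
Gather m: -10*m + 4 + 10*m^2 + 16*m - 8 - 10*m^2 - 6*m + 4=0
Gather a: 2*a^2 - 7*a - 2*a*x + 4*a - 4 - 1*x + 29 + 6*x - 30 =2*a^2 + a*(-2*x - 3) + 5*x - 5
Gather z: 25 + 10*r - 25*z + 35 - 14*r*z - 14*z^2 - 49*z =10*r - 14*z^2 + z*(-14*r - 74) + 60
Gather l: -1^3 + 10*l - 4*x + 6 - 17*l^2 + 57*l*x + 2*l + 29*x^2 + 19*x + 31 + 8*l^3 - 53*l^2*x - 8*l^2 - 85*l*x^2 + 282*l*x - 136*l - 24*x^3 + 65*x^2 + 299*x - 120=8*l^3 + l^2*(-53*x - 25) + l*(-85*x^2 + 339*x - 124) - 24*x^3 + 94*x^2 + 314*x - 84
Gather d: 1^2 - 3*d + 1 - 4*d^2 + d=-4*d^2 - 2*d + 2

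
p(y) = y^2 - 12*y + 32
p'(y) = 2*y - 12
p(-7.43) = 176.36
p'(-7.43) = -26.86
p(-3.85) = 93.02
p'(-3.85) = -19.70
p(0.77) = 23.35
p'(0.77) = -10.46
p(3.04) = 4.76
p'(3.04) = -5.92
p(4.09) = -0.35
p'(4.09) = -3.82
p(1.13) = 19.72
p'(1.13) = -9.74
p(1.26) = 18.47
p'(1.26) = -9.48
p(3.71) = 1.24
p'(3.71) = -4.58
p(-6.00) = 140.00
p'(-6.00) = -24.00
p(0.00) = 32.00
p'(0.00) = -12.00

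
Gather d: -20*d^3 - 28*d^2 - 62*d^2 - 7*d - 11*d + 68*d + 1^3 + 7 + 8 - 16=-20*d^3 - 90*d^2 + 50*d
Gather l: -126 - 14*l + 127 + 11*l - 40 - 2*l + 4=-5*l - 35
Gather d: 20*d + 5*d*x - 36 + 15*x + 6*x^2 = d*(5*x + 20) + 6*x^2 + 15*x - 36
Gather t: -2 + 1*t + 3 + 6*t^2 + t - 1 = 6*t^2 + 2*t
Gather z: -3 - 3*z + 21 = 18 - 3*z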